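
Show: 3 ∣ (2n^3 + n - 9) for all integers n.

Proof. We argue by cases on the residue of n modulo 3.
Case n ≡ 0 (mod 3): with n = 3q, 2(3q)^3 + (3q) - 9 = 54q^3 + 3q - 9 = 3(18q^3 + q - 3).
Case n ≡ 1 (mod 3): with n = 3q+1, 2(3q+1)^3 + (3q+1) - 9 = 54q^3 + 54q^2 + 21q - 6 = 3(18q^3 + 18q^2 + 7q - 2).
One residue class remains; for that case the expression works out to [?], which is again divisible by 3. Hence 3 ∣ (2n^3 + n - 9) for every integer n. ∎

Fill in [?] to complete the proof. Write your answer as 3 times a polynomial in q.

Only n ≡ 2 (mod 3) is unaccounted for. Put n = 3q+2:
2(3q+2)^3 + (3q+2) - 9 expands to 54q^3 + 108q^2 + 75q + 9,
and factoring out 3 leaves 3(18q^3 + 36q^2 + 25q + 3).

3(18q^3 + 36q^2 + 25q + 3)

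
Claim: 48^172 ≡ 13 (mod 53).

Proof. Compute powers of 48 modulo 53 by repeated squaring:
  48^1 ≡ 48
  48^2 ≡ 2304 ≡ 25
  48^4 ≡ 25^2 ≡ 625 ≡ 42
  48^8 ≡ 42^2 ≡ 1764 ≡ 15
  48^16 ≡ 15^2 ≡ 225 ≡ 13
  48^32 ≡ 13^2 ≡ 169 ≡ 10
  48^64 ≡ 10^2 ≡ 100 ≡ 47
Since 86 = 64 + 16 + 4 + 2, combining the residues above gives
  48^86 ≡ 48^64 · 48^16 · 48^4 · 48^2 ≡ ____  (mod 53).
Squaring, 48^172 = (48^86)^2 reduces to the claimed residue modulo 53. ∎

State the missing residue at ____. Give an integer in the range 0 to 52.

Multiply the listed residues: 47 · 13 · 42 · 25 = 611 → 25662 → 641550.
Reducing modulo 53: 641550 = 12104·53 + 38, so 48^86 ≡ 38.

38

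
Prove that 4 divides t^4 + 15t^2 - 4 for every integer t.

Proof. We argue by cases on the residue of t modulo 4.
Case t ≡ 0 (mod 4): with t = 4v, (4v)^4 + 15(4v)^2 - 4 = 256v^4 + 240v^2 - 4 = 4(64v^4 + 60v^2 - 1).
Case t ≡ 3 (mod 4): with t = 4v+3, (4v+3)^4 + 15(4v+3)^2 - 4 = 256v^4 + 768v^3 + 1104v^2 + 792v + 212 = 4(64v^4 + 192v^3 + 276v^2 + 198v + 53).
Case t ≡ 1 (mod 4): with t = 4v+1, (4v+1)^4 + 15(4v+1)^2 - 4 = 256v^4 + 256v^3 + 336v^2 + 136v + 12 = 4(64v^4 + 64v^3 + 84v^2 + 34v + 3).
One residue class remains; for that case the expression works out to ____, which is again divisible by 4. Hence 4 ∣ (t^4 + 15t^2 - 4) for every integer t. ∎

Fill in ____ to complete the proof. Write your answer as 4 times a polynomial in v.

Only t ≡ 2 (mod 4) is unaccounted for. Put t = 4v+2:
(4v+2)^4 + 15(4v+2)^2 - 4 expands to 256v^4 + 512v^3 + 624v^2 + 368v + 72,
and factoring out 4 leaves 4(64v^4 + 128v^3 + 156v^2 + 92v + 18).

4(64v^4 + 128v^3 + 156v^2 + 92v + 18)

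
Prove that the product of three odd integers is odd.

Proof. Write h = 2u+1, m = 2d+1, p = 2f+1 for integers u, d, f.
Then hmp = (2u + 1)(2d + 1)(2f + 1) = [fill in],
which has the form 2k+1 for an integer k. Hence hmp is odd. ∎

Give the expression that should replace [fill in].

(2u + 1)(2d + 1)(2f + 1) = 8dfu + 4df + 4du + 2d + 4fu + 2f + 2u + 1
= 2(4dfu + 2df + 2du + d + 2fu + f + u) + 1.
Since 4dfu + 2df + 2du + d + 2fu + f + u is an integer, the product is of the form 2k+1 for an integer k.

2(4dfu + 2df + 2du + d + 2fu + f + u) + 1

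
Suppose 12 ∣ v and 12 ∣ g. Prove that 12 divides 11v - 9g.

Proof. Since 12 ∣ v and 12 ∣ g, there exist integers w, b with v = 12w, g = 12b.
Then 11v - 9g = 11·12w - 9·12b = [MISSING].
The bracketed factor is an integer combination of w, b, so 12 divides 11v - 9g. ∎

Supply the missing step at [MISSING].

12(-9b + 11w)

Each term has a factor of 12: 11·12w - 9·12b = 12·(-9b + 11w).
Since -9b + 11w is an integer, 12 ∣ (11v - 9g).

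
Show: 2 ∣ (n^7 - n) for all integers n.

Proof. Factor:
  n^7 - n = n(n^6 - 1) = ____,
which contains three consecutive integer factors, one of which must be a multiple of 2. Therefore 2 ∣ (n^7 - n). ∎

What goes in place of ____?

(n - 1)n(n + 1)(n^4 + n^2 + 1)

n^6 - 1 = (n^2 - 1)(n^4 + n^2 + 1), and n^2 - 1 = (n-1)(n+1).
So n(n^6 - 1) = (n - 1)n(n + 1)(n^4 + n^2 + 1).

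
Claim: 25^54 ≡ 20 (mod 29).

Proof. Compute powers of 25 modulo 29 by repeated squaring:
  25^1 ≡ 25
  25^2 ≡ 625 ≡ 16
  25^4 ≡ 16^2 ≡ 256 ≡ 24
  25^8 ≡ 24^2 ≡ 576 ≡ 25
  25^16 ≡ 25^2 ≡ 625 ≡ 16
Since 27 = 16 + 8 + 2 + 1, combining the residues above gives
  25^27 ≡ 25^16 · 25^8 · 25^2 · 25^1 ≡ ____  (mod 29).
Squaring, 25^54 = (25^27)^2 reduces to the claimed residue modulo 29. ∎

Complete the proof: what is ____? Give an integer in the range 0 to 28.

25^16 · 25^8 · 25^2 · 25^1 ≡ 16 · 25 · 16 · 25 = 160000.
160000 mod 29 = 7, so 25^27 ≡ 7 (mod 29).

7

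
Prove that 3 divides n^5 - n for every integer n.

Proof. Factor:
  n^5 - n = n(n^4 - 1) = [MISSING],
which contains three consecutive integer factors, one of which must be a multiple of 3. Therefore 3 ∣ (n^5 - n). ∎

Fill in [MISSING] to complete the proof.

(n - 1)n(n + 1)(n^2 + 1)

n^4 - 1 = (n^2 - 1)(n^2 + 1), and n^2 - 1 = (n-1)(n+1).
So n(n^4 - 1) = (n - 1)n(n + 1)(n^2 + 1).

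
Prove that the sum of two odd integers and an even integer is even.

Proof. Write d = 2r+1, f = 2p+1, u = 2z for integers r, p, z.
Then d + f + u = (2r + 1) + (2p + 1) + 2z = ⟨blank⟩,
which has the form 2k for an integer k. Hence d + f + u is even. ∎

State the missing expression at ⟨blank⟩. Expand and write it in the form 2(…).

2(p + r + z + 1)

(2r + 1) + (2p + 1) + 2z = 2p + 2r + 2z + 2
= 2(p + r + z + 1).
Since p + r + z + 1 is an integer, the sum is of the form 2k for an integer k.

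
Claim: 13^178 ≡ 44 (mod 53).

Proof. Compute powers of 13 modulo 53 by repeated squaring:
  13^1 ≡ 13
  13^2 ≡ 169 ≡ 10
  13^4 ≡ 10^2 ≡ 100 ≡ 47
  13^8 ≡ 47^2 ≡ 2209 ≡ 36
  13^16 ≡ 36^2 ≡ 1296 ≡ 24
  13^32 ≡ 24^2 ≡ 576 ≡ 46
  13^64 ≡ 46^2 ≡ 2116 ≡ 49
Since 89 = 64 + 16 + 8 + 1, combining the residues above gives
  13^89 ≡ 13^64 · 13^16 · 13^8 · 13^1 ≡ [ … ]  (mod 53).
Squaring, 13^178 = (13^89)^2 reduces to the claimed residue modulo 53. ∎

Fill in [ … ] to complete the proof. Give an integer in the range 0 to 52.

13^64 · 13^16 · 13^8 · 13^1 ≡ 49 · 24 · 36 · 13 = 550368.
550368 mod 53 = 16, so 13^89 ≡ 16 (mod 53).

16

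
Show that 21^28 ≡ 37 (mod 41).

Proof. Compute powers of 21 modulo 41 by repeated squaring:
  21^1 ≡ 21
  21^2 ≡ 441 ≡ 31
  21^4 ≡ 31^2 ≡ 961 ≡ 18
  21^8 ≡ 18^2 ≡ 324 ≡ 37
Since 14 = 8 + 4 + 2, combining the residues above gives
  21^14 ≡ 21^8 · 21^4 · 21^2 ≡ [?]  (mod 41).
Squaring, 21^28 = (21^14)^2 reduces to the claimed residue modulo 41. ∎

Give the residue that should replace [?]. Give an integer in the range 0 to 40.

Multiply the listed residues: 37 · 18 · 31 = 666 → 20646.
Reducing modulo 41: 20646 = 503·41 + 23, so 21^14 ≡ 23.

23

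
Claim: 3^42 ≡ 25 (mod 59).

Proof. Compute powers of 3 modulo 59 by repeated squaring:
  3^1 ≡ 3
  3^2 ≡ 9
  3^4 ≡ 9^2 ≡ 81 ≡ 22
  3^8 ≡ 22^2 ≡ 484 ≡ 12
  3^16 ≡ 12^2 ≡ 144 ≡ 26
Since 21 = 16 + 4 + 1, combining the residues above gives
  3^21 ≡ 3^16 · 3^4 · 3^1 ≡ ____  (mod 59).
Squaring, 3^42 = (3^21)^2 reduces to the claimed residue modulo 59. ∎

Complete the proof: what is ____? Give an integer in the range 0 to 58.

5

Multiply the listed residues: 26 · 22 · 3 = 572 → 1716.
Reducing modulo 59: 1716 = 29·59 + 5, so 3^21 ≡ 5.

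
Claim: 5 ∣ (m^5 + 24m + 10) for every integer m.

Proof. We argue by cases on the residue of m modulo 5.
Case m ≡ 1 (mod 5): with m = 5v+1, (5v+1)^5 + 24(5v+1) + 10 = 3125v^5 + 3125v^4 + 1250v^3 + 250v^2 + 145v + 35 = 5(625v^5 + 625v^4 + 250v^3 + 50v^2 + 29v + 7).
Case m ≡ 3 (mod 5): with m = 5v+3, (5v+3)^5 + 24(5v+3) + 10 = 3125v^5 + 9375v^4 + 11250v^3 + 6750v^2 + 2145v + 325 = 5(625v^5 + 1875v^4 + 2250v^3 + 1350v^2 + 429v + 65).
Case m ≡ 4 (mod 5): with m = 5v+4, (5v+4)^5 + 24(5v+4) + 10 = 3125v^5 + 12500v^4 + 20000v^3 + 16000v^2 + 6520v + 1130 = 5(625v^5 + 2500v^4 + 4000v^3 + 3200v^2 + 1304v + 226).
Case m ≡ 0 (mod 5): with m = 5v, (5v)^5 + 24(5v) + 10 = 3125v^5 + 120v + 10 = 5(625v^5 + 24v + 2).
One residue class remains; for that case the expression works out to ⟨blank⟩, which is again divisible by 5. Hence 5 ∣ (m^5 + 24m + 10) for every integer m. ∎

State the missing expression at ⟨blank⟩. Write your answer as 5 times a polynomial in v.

Only m ≡ 2 (mod 5) is unaccounted for. Put m = 5v+2:
(5v+2)^5 + 24(5v+2) + 10 expands to 3125v^5 + 6250v^4 + 5000v^3 + 2000v^2 + 520v + 90,
and factoring out 5 leaves 5(625v^5 + 1250v^4 + 1000v^3 + 400v^2 + 104v + 18).

5(625v^5 + 1250v^4 + 1000v^3 + 400v^2 + 104v + 18)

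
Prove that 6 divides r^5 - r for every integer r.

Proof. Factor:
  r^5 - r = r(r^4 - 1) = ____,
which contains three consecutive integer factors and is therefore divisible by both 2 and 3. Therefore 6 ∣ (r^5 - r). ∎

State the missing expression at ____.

r^4 - 1 = (r^2 - 1)(r^2 + 1), and r^2 - 1 = (r-1)(r+1).
So r(r^4 - 1) = (r - 1)r(r + 1)(r^2 + 1).

(r - 1)r(r + 1)(r^2 + 1)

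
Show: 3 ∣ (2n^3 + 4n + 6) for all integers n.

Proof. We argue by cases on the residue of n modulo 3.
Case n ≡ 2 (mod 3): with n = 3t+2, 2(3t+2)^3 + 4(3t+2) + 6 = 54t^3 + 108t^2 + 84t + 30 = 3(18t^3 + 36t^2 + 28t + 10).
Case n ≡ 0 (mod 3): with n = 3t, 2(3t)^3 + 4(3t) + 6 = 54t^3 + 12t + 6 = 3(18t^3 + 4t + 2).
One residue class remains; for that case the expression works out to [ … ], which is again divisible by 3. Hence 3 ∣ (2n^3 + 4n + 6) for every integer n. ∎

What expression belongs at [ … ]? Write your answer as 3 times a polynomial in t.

3(18t^3 + 18t^2 + 10t + 4)

Only n ≡ 1 (mod 3) is unaccounted for. Put n = 3t+1:
2(3t+1)^3 + 4(3t+1) + 6 expands to 54t^3 + 54t^2 + 30t + 12,
and factoring out 3 leaves 3(18t^3 + 18t^2 + 10t + 4).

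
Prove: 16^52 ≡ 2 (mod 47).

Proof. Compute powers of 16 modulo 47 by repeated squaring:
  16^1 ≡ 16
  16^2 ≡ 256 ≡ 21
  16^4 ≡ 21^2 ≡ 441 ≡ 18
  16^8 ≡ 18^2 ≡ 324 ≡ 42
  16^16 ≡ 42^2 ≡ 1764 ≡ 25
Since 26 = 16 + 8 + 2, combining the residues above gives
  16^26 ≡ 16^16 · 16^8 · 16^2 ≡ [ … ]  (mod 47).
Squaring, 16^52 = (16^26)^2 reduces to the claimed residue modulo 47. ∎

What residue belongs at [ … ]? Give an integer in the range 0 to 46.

Multiply the listed residues: 25 · 42 · 21 = 1050 → 22050.
Reducing modulo 47: 22050 = 469·47 + 7, so 16^26 ≡ 7.

7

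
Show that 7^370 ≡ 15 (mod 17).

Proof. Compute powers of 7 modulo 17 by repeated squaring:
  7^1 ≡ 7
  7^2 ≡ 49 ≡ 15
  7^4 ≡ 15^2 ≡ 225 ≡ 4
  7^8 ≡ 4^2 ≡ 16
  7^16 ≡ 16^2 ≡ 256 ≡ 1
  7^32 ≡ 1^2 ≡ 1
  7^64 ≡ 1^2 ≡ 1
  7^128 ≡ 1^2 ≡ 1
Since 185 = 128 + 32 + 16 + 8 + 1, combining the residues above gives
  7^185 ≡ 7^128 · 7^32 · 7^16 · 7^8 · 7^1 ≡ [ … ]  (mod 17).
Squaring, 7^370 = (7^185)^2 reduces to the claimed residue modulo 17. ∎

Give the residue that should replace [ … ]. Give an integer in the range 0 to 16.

7^128 · 7^32 · 7^16 · 7^8 · 7^1 ≡ 1 · 1 · 1 · 16 · 7 = 112.
112 mod 17 = 10, so 7^185 ≡ 10 (mod 17).

10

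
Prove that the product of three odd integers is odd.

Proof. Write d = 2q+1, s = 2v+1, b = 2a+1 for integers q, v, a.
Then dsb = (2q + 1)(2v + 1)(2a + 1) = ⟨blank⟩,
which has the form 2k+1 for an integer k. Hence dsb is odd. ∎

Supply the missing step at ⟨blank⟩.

2(4aqv + 2aq + 2av + a + 2qv + q + v) + 1

(2q + 1)(2v + 1)(2a + 1) = 8aqv + 4aq + 4av + 2a + 4qv + 2q + 2v + 1
= 2(4aqv + 2aq + 2av + a + 2qv + q + v) + 1.
Since 4aqv + 2aq + 2av + a + 2qv + q + v is an integer, the product is of the form 2k+1 for an integer k.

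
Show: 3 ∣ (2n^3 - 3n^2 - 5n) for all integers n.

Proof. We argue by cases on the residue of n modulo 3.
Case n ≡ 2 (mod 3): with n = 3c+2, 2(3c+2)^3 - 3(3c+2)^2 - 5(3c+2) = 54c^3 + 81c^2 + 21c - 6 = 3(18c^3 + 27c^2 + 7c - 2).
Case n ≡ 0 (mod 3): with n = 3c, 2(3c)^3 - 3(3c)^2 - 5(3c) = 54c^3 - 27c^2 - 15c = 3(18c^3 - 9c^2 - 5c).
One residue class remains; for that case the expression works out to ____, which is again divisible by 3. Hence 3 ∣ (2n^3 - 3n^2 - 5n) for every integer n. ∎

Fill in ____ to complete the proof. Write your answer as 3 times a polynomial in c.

3(18c^3 + 9c^2 - 5c - 2)

Only n ≡ 1 (mod 3) is unaccounted for. Put n = 3c+1:
2(3c+1)^3 - 3(3c+1)^2 - 5(3c+1) expands to 54c^3 + 27c^2 - 15c - 6,
and factoring out 3 leaves 3(18c^3 + 9c^2 - 5c - 2).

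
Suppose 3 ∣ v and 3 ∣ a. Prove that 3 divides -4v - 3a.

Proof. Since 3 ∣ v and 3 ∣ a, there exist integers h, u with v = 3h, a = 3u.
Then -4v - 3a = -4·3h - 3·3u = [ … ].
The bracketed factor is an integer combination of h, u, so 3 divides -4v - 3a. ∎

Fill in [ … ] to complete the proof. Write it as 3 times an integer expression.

3(-4h - 3u)

Pull the common 3 out of every term: -4·3h - 3·3u = 3(-4h - 3u).
-4h - 3u is an integer, which exhibits the divisibility.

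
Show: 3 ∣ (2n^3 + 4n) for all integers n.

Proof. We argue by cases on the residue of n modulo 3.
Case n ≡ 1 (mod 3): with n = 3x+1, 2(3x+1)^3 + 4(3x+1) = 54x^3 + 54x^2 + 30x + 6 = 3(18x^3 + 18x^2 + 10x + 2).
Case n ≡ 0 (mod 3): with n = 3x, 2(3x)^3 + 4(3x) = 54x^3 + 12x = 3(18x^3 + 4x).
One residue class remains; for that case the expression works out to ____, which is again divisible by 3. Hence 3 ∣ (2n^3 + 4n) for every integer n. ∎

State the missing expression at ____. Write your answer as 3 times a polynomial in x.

Only n ≡ 2 (mod 3) is unaccounted for. Put n = 3x+2:
2(3x+2)^3 + 4(3x+2) expands to 54x^3 + 108x^2 + 84x + 24,
and factoring out 3 leaves 3(18x^3 + 36x^2 + 28x + 8).

3(18x^3 + 36x^2 + 28x + 8)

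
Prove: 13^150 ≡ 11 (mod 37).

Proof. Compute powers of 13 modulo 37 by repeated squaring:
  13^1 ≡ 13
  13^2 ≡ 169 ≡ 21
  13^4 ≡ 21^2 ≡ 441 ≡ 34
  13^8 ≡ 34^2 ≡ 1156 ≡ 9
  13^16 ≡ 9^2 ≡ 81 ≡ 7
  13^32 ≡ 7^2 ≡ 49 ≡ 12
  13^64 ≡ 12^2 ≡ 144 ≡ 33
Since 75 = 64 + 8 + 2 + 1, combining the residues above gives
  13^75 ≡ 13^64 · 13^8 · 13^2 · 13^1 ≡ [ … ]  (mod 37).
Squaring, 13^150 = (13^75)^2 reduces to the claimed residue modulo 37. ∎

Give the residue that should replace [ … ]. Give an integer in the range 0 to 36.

13^64 · 13^8 · 13^2 · 13^1 ≡ 33 · 9 · 21 · 13 = 81081.
81081 mod 37 = 14, so 13^75 ≡ 14 (mod 37).

14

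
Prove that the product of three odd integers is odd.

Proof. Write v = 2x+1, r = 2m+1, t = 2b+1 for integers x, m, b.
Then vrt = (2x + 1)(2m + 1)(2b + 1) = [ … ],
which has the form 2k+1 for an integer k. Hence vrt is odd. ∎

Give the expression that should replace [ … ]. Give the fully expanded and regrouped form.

2(4bmx + 2bm + 2bx + b + 2mx + m + x) + 1

(2x + 1)(2m + 1)(2b + 1) = 8bmx + 4bm + 4bx + 2b + 4mx + 2m + 2x + 1
= 2(4bmx + 2bm + 2bx + b + 2mx + m + x) + 1.
Since 4bmx + 2bm + 2bx + b + 2mx + m + x is an integer, the product is of the form 2k+1 for an integer k.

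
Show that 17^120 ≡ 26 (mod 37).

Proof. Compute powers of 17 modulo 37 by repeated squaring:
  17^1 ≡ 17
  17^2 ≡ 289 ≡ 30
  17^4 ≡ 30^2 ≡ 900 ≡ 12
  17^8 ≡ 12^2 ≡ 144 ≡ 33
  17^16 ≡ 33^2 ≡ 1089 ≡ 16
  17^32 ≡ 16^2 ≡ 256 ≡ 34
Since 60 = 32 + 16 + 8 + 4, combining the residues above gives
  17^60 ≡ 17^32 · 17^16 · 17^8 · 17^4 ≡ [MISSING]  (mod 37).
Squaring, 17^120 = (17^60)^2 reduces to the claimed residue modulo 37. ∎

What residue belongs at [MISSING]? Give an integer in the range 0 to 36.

17^32 · 17^16 · 17^8 · 17^4 ≡ 34 · 16 · 33 · 12 = 215424.
215424 mod 37 = 10, so 17^60 ≡ 10 (mod 37).

10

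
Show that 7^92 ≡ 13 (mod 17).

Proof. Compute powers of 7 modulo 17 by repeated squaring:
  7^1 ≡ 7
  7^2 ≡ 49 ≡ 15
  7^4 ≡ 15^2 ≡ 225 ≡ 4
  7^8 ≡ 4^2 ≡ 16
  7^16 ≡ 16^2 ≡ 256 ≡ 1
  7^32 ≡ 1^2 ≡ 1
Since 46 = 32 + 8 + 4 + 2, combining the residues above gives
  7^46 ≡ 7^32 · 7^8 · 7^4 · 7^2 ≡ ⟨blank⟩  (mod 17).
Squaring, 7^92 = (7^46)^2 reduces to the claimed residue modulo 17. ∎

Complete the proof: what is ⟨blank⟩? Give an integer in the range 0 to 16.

8

Multiply the listed residues: 1 · 16 · 4 · 15 = 16 → 64 → 960.
Reducing modulo 17: 960 = 56·17 + 8, so 7^46 ≡ 8.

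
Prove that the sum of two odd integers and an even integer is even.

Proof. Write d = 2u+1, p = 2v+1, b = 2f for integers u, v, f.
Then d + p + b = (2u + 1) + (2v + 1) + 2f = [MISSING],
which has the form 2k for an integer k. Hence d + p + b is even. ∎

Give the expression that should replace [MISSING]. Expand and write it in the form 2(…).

2(f + u + v + 1)

(2u + 1) + (2v + 1) + 2f = 2f + 2u + 2v + 2
= 2(f + u + v + 1).
Since f + u + v + 1 is an integer, the sum is of the form 2k for an integer k.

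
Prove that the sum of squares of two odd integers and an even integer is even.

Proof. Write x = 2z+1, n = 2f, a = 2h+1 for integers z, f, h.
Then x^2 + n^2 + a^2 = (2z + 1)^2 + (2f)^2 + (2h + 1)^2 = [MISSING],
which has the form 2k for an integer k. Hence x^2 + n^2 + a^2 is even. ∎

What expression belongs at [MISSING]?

2(2f^2 + 2h^2 + 2h + 2z^2 + 2z + 1)

Expanding: (2z + 1)^2 + (2f)^2 + (2h + 1)^2 = 4f^2 + 4h^2 + 4h + 4z^2 + 4z + 2.
Every term is even; pulling out the factor of 2 gives 2(2f^2 + 2h^2 + 2h + 2z^2 + 2z + 1).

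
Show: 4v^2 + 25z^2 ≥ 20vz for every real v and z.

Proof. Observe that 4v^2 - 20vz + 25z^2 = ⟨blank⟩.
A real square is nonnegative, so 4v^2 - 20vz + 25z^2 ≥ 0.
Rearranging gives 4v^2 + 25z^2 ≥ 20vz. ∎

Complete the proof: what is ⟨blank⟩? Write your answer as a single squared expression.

(2v - 5z)^2

4v^2 - 20vz + 25z^2 is a perfect-square trinomial: the outer terms are (2v)^2 and (5z)^2, and the cross term is -2·2v·5z.
So 4v^2 - 20vz + 25z^2 = (2v - 5z)^2 ≥ 0.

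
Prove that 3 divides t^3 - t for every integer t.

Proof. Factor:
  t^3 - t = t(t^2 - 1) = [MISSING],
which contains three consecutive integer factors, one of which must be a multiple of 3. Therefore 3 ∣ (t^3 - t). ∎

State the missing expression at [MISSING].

t(t^2 - 1) = t(t - 1)(t + 1) = (t - 1)t(t + 1).
These three factors are consecutive integers, so their product is divisible by 3.

(t - 1)t(t + 1)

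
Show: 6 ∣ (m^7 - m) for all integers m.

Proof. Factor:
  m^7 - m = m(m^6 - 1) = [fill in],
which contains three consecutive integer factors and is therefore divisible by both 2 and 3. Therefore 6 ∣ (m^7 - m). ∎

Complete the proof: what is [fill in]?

(m - 1)m(m + 1)(m^4 + m^2 + 1)

m^6 - 1 = (m^2 - 1)(m^4 + m^2 + 1), and m^2 - 1 = (m-1)(m+1).
So m(m^6 - 1) = (m - 1)m(m + 1)(m^4 + m^2 + 1).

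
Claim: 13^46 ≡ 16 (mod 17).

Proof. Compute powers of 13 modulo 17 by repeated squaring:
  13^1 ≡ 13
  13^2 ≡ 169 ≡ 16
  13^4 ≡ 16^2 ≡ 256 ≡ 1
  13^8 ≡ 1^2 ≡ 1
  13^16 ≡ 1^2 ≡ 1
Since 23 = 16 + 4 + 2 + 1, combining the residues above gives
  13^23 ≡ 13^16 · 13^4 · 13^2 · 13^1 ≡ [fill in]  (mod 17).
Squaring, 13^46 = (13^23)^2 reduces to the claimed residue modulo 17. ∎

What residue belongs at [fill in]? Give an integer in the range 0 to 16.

4

Multiply the listed residues: 1 · 1 · 16 · 13 = 1 → 16 → 208.
Reducing modulo 17: 208 = 12·17 + 4, so 13^23 ≡ 4.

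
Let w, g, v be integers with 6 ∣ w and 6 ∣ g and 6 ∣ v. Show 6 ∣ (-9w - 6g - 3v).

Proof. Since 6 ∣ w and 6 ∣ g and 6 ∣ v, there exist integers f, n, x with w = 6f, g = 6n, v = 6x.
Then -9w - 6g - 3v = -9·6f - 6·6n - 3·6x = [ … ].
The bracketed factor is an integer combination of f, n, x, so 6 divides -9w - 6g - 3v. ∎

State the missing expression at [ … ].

Pull the common 6 out of every term: -9·6f - 6·6n - 3·6x = 6(-9f - 6n - 3x).
-9f - 6n - 3x is an integer, which exhibits the divisibility.

6(-9f - 6n - 3x)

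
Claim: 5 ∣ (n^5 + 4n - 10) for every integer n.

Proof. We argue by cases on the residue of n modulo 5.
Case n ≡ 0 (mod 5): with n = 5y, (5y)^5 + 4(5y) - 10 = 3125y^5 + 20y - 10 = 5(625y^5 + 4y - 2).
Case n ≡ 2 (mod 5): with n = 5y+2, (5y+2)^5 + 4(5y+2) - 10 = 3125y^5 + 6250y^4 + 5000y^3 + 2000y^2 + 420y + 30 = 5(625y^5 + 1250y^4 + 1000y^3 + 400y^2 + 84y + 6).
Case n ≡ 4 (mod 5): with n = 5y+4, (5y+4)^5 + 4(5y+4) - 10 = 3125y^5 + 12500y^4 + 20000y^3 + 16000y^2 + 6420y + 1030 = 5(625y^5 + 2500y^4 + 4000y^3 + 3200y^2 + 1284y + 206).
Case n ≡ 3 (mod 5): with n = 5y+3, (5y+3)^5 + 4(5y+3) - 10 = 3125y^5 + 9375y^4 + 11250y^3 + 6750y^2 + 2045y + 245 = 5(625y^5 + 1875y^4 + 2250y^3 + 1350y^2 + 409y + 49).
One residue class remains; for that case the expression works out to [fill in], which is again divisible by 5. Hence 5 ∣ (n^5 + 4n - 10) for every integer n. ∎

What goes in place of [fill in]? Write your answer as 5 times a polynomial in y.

Only n ≡ 1 (mod 5) is unaccounted for. Put n = 5y+1:
(5y+1)^5 + 4(5y+1) - 10 expands to 3125y^5 + 3125y^4 + 1250y^3 + 250y^2 + 45y - 5,
and factoring out 5 leaves 5(625y^5 + 625y^4 + 250y^3 + 50y^2 + 9y - 1).

5(625y^5 + 625y^4 + 250y^3 + 50y^2 + 9y - 1)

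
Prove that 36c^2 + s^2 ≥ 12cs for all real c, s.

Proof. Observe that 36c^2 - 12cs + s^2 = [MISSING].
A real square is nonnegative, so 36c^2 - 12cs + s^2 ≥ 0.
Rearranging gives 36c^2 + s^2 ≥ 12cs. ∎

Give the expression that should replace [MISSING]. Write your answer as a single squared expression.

(6c - s)^2

36c^2 - 12cs + s^2 is a perfect-square trinomial: the outer terms are (6c)^2 and (s)^2, and the cross term is -2·6c·s.
So 36c^2 - 12cs + s^2 = (6c - s)^2 ≥ 0.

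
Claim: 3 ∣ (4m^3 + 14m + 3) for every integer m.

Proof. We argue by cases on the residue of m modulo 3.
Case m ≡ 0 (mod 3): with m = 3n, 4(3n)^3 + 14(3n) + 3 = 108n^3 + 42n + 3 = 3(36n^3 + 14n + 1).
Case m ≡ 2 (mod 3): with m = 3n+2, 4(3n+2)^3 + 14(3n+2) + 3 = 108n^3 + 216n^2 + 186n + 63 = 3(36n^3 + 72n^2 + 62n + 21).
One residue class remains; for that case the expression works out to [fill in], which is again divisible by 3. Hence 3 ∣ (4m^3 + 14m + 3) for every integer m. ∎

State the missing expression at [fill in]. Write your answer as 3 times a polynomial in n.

3(36n^3 + 36n^2 + 26n + 7)

The residues treated are {0, 2}, so the missing case is m ≡ 1 (mod 3); write m = 3n+1.
Then 4(3n+1)^3 + 14(3n+1) + 3 = 108n^3 + 108n^2 + 78n + 21 = 3(36n^3 + 36n^2 + 26n + 7).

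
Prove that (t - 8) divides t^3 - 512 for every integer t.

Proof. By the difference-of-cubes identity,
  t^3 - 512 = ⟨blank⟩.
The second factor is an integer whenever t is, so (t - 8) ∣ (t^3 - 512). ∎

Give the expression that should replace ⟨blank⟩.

a^3 - b^3 = (a - b)(a^2 + ab + b^2). With a = t, b = 8:
t^3 - 512 = (t - 8)(t^2 + 8t + 64).

(t - 8)(t^2 + 8t + 64)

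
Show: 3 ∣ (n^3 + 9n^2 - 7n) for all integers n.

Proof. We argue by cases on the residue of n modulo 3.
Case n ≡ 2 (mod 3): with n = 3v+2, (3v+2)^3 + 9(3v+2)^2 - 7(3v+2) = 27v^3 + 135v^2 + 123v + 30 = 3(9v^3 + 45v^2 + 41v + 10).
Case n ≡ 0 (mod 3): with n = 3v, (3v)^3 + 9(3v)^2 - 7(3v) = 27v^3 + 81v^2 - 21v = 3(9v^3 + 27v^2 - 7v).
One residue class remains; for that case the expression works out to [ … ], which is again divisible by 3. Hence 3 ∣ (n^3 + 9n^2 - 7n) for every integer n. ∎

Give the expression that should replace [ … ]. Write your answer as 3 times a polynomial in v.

3(9v^3 + 36v^2 + 14v + 1)

The residues treated are {2, 0}, so the missing case is n ≡ 1 (mod 3); write n = 3v+1.
Then (3v+1)^3 + 9(3v+1)^2 - 7(3v+1) = 27v^3 + 108v^2 + 42v + 3 = 3(9v^3 + 36v^2 + 14v + 1).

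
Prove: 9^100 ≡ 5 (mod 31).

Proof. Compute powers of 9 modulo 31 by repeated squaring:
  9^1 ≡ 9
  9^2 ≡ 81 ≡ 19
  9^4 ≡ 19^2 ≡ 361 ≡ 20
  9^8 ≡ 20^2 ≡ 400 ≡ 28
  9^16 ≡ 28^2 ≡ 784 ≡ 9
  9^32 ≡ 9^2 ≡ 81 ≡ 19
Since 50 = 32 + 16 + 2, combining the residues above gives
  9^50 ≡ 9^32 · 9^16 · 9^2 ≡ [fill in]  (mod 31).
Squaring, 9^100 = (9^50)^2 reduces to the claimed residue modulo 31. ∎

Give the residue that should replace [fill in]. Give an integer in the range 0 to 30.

25

Multiply the listed residues: 19 · 9 · 19 = 171 → 3249.
Reducing modulo 31: 3249 = 104·31 + 25, so 9^50 ≡ 25.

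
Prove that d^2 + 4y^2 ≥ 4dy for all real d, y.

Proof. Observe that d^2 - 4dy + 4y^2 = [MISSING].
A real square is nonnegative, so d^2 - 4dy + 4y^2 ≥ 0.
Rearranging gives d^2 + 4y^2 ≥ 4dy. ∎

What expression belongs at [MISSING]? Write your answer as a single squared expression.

(d - 2y)^2

The leading and trailing coefficients are 1^2 and 2^2, and 4 = 2·1·2, so the trinomial is (d - 2y)^2.
Hence d^2 - 4dy + 4y^2 ≥ 0.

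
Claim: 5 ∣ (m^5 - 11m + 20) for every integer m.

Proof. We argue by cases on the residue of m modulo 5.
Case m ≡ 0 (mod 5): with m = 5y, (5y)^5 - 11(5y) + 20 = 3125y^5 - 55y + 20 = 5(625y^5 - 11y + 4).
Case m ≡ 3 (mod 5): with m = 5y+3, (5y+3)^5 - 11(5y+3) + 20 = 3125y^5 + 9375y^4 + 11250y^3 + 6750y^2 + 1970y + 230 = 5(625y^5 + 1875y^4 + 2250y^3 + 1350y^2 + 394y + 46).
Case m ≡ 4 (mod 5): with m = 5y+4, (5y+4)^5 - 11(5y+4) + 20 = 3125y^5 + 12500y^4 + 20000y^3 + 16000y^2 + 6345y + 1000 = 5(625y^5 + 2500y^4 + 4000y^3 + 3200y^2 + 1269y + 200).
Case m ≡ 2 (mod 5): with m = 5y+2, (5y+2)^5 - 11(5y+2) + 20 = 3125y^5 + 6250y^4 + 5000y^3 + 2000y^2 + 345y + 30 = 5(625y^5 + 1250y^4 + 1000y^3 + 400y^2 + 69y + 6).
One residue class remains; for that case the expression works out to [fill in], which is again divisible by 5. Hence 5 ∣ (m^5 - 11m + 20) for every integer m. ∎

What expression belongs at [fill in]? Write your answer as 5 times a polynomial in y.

5(625y^5 + 625y^4 + 250y^3 + 50y^2 - 6y + 2)

Only m ≡ 1 (mod 5) is unaccounted for. Put m = 5y+1:
(5y+1)^5 - 11(5y+1) + 20 expands to 3125y^5 + 3125y^4 + 1250y^3 + 250y^2 - 30y + 10,
and factoring out 5 leaves 5(625y^5 + 625y^4 + 250y^3 + 50y^2 - 6y + 2).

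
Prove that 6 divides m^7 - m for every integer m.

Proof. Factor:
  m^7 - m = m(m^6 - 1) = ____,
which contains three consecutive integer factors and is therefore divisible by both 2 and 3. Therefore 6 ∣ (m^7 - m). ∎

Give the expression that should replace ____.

(m - 1)m(m + 1)(m^4 + m^2 + 1)

m^6 - 1 = (m^2 - 1)(m^4 + m^2 + 1), and m^2 - 1 = (m-1)(m+1).
So m(m^6 - 1) = (m - 1)m(m + 1)(m^4 + m^2 + 1).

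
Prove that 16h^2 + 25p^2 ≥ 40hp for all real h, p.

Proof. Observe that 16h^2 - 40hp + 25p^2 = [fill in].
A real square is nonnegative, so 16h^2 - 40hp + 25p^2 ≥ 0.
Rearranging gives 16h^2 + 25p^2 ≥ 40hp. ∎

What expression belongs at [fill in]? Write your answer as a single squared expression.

(4h - 5p)^2

16h^2 - 40hp + 25p^2 is a perfect-square trinomial: the outer terms are (4h)^2 and (5p)^2, and the cross term is -2·4h·5p.
So 16h^2 - 40hp + 25p^2 = (4h - 5p)^2 ≥ 0.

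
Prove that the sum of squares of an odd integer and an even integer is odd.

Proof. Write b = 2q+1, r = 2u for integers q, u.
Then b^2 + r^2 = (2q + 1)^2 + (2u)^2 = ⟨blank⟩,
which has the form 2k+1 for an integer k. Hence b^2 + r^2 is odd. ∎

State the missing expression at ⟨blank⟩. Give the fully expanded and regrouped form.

Expanding: (2q + 1)^2 + (2u)^2 = 4q^2 + 4q + 4u^2 + 1.
Every term except the constant is even, so this is 2(2q^2 + 2q + 2u^2) + 1,
and 2q^2 + 2q + 2u^2 ∈ ℤ gives the required form.

2(2q^2 + 2q + 2u^2) + 1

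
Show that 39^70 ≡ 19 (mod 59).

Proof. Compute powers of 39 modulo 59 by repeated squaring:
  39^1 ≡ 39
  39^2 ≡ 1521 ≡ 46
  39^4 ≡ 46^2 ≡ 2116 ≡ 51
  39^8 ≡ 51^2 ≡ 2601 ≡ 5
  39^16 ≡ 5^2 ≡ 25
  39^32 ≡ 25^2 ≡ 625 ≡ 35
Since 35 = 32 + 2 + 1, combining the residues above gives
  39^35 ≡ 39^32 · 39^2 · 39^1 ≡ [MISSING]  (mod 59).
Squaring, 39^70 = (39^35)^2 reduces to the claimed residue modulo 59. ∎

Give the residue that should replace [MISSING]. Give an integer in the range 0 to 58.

14

39^32 · 39^2 · 39^1 ≡ 35 · 46 · 39 = 62790.
62790 mod 59 = 14, so 39^35 ≡ 14 (mod 59).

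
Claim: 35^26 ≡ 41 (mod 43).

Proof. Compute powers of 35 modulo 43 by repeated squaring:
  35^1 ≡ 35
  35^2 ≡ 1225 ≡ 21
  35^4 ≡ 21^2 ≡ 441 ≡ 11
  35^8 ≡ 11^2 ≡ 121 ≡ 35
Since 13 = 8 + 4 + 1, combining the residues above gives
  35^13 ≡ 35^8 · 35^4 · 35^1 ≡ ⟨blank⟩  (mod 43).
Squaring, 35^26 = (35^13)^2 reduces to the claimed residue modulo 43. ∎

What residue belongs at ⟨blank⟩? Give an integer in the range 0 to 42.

Multiply the listed residues: 35 · 11 · 35 = 385 → 13475.
Reducing modulo 43: 13475 = 313·43 + 16, so 35^13 ≡ 16.

16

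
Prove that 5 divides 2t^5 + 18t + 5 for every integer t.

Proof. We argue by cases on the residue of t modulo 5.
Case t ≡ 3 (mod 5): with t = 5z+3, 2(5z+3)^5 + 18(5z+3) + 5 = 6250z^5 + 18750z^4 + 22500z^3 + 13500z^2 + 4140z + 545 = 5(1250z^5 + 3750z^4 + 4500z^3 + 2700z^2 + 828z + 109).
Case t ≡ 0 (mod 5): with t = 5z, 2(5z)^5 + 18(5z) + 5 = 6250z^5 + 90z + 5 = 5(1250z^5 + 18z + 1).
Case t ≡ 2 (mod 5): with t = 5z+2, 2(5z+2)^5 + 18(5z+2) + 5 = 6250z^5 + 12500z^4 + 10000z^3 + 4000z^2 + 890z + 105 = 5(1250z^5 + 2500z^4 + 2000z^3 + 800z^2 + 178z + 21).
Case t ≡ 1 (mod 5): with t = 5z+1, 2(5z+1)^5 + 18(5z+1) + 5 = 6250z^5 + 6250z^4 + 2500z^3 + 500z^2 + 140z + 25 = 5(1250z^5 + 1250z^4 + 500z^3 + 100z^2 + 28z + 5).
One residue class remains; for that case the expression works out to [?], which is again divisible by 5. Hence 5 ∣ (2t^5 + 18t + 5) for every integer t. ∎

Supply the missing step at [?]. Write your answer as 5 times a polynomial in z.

5(1250z^5 + 5000z^4 + 8000z^3 + 6400z^2 + 2578z + 425)

The residues treated are {3, 0, 2, 1}, so the missing case is t ≡ 4 (mod 5); write t = 5z+4.
Then 2(5z+4)^5 + 18(5z+4) + 5 = 6250z^5 + 25000z^4 + 40000z^3 + 32000z^2 + 12890z + 2125 = 5(1250z^5 + 5000z^4 + 8000z^3 + 6400z^2 + 2578z + 425).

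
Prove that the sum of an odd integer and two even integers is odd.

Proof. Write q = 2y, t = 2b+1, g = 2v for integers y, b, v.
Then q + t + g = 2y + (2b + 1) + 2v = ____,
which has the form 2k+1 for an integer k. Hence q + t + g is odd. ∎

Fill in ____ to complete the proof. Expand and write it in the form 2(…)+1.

2(b + v + y) + 1

2y + (2b + 1) + 2v = 2b + 2v + 2y + 1
= 2(b + v + y) + 1.
Since b + v + y is an integer, the sum is of the form 2k+1 for an integer k.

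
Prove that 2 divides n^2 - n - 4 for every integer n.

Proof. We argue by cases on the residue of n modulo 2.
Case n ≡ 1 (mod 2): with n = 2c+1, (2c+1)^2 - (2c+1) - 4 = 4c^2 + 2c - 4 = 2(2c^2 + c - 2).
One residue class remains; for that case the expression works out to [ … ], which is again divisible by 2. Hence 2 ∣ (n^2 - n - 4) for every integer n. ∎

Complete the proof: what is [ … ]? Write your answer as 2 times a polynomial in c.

2(2c^2 - c - 2)

Only n ≡ 0 (mod 2) is unaccounted for. Put n = 2c:
(2c)^2 - (2c) - 4 expands to 4c^2 - 2c - 4,
and factoring out 2 leaves 2(2c^2 - c - 2).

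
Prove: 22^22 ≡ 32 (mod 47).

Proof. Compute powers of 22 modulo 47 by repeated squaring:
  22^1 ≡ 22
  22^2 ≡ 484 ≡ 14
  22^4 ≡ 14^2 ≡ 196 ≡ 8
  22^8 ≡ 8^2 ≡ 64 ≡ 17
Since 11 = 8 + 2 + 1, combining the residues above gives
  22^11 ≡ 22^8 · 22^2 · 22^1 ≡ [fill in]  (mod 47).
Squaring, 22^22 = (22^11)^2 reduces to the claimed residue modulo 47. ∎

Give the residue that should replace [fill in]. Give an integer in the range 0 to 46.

22^8 · 22^2 · 22^1 ≡ 17 · 14 · 22 = 5236.
5236 mod 47 = 19, so 22^11 ≡ 19 (mod 47).

19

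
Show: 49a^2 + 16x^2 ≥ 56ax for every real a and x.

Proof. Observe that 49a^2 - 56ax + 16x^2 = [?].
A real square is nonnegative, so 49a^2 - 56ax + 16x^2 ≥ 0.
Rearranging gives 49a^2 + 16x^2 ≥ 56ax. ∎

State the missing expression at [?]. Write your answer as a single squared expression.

(7a - 4x)^2

49a^2 - 56ax + 16x^2 is a perfect-square trinomial: the outer terms are (7a)^2 and (4x)^2, and the cross term is -2·7a·4x.
So 49a^2 - 56ax + 16x^2 = (7a - 4x)^2 ≥ 0.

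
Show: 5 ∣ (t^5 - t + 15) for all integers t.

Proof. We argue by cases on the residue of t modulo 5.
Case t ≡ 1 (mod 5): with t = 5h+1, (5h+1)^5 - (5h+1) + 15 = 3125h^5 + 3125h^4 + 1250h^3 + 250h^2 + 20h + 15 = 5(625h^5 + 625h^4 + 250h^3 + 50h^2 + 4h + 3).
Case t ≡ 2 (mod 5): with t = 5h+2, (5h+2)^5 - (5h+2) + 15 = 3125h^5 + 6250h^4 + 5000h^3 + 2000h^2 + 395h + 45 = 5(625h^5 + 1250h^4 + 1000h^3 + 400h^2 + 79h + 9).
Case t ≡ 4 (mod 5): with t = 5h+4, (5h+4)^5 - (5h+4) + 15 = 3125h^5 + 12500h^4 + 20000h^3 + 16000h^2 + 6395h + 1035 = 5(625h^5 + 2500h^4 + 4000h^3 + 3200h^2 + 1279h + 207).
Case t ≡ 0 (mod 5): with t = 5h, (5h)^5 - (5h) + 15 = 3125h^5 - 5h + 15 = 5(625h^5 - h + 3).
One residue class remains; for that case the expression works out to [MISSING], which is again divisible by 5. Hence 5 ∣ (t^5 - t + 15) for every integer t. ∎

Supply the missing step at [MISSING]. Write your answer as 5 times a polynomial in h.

5(625h^5 + 1875h^4 + 2250h^3 + 1350h^2 + 404h + 51)

Only t ≡ 3 (mod 5) is unaccounted for. Put t = 5h+3:
(5h+3)^5 - (5h+3) + 15 expands to 3125h^5 + 9375h^4 + 11250h^3 + 6750h^2 + 2020h + 255,
and factoring out 5 leaves 5(625h^5 + 1875h^4 + 2250h^3 + 1350h^2 + 404h + 51).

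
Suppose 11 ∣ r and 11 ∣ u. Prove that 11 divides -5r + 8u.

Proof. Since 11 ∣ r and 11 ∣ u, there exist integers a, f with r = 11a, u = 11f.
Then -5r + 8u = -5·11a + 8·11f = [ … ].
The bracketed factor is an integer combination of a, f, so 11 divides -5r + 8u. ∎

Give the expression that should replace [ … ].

Pull the common 11 out of every term: -5·11a + 8·11f = 11(-5a + 8f).
-5a + 8f is an integer, which exhibits the divisibility.

11(-5a + 8f)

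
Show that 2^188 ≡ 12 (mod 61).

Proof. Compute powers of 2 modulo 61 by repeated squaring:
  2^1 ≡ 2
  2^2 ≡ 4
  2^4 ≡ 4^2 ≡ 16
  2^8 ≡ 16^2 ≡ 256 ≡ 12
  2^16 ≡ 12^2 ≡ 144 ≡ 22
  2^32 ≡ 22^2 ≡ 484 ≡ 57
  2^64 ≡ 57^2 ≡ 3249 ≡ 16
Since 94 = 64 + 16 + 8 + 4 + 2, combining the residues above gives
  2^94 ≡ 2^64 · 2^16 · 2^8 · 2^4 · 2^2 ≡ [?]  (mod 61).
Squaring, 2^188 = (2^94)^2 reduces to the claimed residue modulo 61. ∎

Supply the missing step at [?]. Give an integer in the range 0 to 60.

45

2^64 · 2^16 · 2^8 · 2^4 · 2^2 ≡ 16 · 22 · 12 · 16 · 4 = 270336.
270336 mod 61 = 45, so 2^94 ≡ 45 (mod 61).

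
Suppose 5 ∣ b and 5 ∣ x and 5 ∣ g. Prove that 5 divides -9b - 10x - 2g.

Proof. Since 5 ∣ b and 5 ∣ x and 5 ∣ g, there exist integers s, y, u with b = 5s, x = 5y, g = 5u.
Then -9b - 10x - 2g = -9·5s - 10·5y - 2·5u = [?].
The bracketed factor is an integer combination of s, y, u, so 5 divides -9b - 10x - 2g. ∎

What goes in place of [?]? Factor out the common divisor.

Pull the common 5 out of every term: -9·5s - 10·5y - 2·5u = 5(-9s - 2u - 10y).
-9s - 2u - 10y is an integer, which exhibits the divisibility.

5(-9s - 2u - 10y)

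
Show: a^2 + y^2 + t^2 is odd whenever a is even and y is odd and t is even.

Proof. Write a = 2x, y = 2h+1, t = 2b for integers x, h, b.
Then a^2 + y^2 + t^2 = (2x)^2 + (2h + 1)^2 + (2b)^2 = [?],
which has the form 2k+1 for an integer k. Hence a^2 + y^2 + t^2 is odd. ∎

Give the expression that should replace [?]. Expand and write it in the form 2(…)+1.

(2x)^2 + (2h + 1)^2 + (2b)^2 = 4b^2 + 4h^2 + 4h + 4x^2 + 1
= 2(2b^2 + 2h^2 + 2h + 2x^2) + 1.
Since 2b^2 + 2h^2 + 2h + 2x^2 is an integer, the sum of squares is of the form 2k+1 for an integer k.

2(2b^2 + 2h^2 + 2h + 2x^2) + 1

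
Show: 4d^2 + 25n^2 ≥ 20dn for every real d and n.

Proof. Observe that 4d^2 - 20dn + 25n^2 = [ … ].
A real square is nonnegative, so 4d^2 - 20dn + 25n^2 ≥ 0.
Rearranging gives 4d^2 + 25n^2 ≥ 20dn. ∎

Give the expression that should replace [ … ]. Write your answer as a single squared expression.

(2d - 5n)^2

The leading and trailing coefficients are 2^2 and 5^2, and 20 = 2·2·5, so the trinomial is (2d - 5n)^2.
Hence 4d^2 - 20dn + 25n^2 ≥ 0.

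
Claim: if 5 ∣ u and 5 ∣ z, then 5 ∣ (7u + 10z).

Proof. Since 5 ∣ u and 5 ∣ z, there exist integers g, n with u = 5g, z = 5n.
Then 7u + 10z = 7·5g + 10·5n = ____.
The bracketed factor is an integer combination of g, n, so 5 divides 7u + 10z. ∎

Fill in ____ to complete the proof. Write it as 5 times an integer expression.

Each term has a factor of 5: 7·5g + 10·5n = 5·(7g + 10n).
Since 7g + 10n is an integer, 5 ∣ (7u + 10z).

5(7g + 10n)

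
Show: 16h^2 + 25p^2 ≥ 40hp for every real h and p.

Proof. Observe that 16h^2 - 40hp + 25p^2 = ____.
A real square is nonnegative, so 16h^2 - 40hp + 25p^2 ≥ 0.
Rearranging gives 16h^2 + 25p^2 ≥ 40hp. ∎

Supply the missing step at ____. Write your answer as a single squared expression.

The leading and trailing coefficients are 4^2 and 5^2, and 40 = 2·4·5, so the trinomial is (4h - 5p)^2.
Hence 16h^2 - 40hp + 25p^2 ≥ 0.

(4h - 5p)^2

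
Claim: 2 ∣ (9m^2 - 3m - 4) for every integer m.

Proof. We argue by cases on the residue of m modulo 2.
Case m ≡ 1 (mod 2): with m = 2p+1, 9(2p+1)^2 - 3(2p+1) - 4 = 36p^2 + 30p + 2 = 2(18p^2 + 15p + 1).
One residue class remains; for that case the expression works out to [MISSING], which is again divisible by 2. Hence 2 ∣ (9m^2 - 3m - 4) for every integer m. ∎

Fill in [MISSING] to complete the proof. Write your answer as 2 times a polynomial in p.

2(18p^2 - 3p - 2)

Only m ≡ 0 (mod 2) is unaccounted for. Put m = 2p:
9(2p)^2 - 3(2p) - 4 expands to 36p^2 - 6p - 4,
and factoring out 2 leaves 2(18p^2 - 3p - 2).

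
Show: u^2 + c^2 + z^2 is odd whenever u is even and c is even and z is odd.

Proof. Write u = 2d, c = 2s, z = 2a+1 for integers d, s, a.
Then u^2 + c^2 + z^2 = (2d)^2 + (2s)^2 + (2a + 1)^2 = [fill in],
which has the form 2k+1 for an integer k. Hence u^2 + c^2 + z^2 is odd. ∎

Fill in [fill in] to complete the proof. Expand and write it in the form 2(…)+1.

Expanding: (2d)^2 + (2s)^2 + (2a + 1)^2 = 4a^2 + 4a + 4d^2 + 4s^2 + 1.
Every term except the constant is even, so this is 2(2a^2 + 2a + 2d^2 + 2s^2) + 1,
and 2a^2 + 2a + 2d^2 + 2s^2 ∈ ℤ gives the required form.

2(2a^2 + 2a + 2d^2 + 2s^2) + 1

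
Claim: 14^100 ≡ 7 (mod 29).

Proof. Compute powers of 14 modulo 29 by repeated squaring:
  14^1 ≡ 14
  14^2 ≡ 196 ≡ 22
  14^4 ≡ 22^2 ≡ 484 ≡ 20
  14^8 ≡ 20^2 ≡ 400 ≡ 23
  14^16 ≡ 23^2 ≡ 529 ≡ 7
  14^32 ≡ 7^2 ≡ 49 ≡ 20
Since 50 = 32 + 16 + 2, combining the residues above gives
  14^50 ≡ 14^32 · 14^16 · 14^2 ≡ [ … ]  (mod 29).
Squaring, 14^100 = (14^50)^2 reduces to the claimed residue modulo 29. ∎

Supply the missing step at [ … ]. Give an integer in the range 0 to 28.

6

14^32 · 14^16 · 14^2 ≡ 20 · 7 · 22 = 3080.
3080 mod 29 = 6, so 14^50 ≡ 6 (mod 29).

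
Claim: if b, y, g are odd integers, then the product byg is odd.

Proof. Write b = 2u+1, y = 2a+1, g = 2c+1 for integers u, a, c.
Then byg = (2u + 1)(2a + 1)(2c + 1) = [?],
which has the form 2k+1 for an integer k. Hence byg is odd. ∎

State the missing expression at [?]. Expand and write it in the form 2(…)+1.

Expanding: (2u + 1)(2a + 1)(2c + 1) = 8acu + 4ac + 4au + 2a + 4cu + 2c + 2u + 1.
Every term except the constant is even, so this is 2(4acu + 2ac + 2au + a + 2cu + c + u) + 1,
and 4acu + 2ac + 2au + a + 2cu + c + u ∈ ℤ gives the required form.

2(4acu + 2ac + 2au + a + 2cu + c + u) + 1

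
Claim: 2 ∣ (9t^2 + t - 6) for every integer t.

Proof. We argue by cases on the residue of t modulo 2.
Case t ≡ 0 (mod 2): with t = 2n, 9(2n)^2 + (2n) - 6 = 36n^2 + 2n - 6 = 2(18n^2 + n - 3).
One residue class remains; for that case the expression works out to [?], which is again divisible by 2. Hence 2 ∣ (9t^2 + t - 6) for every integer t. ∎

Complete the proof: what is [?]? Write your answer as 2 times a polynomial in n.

2(18n^2 + 19n + 2)

The residues treated are {0}, so the missing case is t ≡ 1 (mod 2); write t = 2n+1.
Then 9(2n+1)^2 + (2n+1) - 6 = 36n^2 + 38n + 4 = 2(18n^2 + 19n + 2).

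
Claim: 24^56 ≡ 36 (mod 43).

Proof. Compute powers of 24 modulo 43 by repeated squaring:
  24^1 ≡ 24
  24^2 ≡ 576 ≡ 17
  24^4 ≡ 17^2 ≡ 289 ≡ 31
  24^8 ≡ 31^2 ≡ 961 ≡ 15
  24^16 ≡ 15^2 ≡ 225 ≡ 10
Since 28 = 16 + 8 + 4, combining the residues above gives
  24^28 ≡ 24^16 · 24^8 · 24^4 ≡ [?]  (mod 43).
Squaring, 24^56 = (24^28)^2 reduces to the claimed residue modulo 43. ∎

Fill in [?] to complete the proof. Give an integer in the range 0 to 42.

6

Multiply the listed residues: 10 · 15 · 31 = 150 → 4650.
Reducing modulo 43: 4650 = 108·43 + 6, so 24^28 ≡ 6.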